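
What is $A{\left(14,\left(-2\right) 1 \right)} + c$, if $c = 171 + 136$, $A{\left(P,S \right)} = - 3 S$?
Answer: $313$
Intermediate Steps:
$c = 307$
$A{\left(14,\left(-2\right) 1 \right)} + c = - 3 \left(\left(-2\right) 1\right) + 307 = \left(-3\right) \left(-2\right) + 307 = 6 + 307 = 313$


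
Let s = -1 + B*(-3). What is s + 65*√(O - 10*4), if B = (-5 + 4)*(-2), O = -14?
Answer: -7 + 195*I*√6 ≈ -7.0 + 477.65*I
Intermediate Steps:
B = 2 (B = -1*(-2) = 2)
s = -7 (s = -1 + 2*(-3) = -1 - 6 = -7)
s + 65*√(O - 10*4) = -7 + 65*√(-14 - 10*4) = -7 + 65*√(-14 - 40) = -7 + 65*√(-54) = -7 + 65*(3*I*√6) = -7 + 195*I*√6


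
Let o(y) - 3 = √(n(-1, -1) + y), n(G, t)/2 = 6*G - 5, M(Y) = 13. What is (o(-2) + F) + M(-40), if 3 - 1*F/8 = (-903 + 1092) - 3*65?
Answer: 88 + 2*I*√6 ≈ 88.0 + 4.899*I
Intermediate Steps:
n(G, t) = -10 + 12*G (n(G, t) = 2*(6*G - 5) = 2*(-5 + 6*G) = -10 + 12*G)
o(y) = 3 + √(-22 + y) (o(y) = 3 + √((-10 + 12*(-1)) + y) = 3 + √((-10 - 12) + y) = 3 + √(-22 + y))
F = 72 (F = 24 - 8*((-903 + 1092) - 3*65) = 24 - 8*(189 - 195) = 24 - 8*(-6) = 24 + 48 = 72)
(o(-2) + F) + M(-40) = ((3 + √(-22 - 2)) + 72) + 13 = ((3 + √(-24)) + 72) + 13 = ((3 + 2*I*√6) + 72) + 13 = (75 + 2*I*√6) + 13 = 88 + 2*I*√6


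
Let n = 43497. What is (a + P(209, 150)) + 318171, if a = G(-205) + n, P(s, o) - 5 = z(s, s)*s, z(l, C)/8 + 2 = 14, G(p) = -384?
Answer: 381353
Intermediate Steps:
z(l, C) = 96 (z(l, C) = -16 + 8*14 = -16 + 112 = 96)
P(s, o) = 5 + 96*s
a = 43113 (a = -384 + 43497 = 43113)
(a + P(209, 150)) + 318171 = (43113 + (5 + 96*209)) + 318171 = (43113 + (5 + 20064)) + 318171 = (43113 + 20069) + 318171 = 63182 + 318171 = 381353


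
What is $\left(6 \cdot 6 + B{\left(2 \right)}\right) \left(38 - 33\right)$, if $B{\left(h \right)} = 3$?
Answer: $195$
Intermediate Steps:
$\left(6 \cdot 6 + B{\left(2 \right)}\right) \left(38 - 33\right) = \left(6 \cdot 6 + 3\right) \left(38 - 33\right) = \left(36 + 3\right) 5 = 39 \cdot 5 = 195$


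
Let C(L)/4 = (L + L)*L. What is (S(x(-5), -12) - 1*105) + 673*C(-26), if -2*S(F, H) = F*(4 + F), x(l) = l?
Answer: 7278953/2 ≈ 3.6395e+6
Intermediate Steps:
S(F, H) = -F*(4 + F)/2
C(L) = 8*L² (C(L) = 4*((L + L)*L) = 4*((2*L)*L) = 4*(2*L²) = 8*L²)
(S(x(-5), -12) - 1*105) + 673*C(-26) = (-½*(-5)*(4 - 5) - 1*105) + 673*(8*(-26)²) = (-½*(-5)*(-1) - 105) + 673*(8*676) = (-5/2 - 105) + 673*5408 = -215/2 + 3639584 = 7278953/2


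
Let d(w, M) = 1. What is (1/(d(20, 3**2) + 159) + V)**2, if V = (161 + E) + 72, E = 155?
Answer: 3854050561/25600 ≈ 1.5055e+5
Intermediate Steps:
V = 388 (V = (161 + 155) + 72 = 316 + 72 = 388)
(1/(d(20, 3**2) + 159) + V)**2 = (1/(1 + 159) + 388)**2 = (1/160 + 388)**2 = (62081/160)**2 = 3854050561/25600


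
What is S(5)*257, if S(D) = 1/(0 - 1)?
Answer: -257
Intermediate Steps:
S(D) = -1 (S(D) = 1/(-1) = -1)
S(5)*257 = -1*257 = -257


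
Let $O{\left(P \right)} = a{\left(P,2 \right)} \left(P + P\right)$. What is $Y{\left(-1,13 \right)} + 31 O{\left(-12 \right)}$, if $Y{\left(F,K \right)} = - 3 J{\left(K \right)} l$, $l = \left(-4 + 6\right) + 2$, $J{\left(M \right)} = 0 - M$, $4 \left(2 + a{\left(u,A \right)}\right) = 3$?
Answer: $1086$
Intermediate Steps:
$a{\left(u,A \right)} = - \frac{5}{4}$ ($a{\left(u,A \right)} = -2 + \frac{1}{4} \cdot 3 = -2 + \frac{3}{4} = - \frac{5}{4}$)
$J{\left(M \right)} = - M$
$l = 4$ ($l = 2 + 2 = 4$)
$Y{\left(F,K \right)} = 12 K$ ($Y{\left(F,K \right)} = - 3 \left(- K\right) 4 = 3 K 4 = 12 K$)
$O{\left(P \right)} = - \frac{5 P}{2}$ ($O{\left(P \right)} = - \frac{5 \left(P + P\right)}{4} = - \frac{5 \cdot 2 P}{4} = - \frac{5 P}{2}$)
$Y{\left(-1,13 \right)} + 31 O{\left(-12 \right)} = 12 \cdot 13 + 31 \left(\left(- \frac{5}{2}\right) \left(-12\right)\right) = 156 + 31 \cdot 30 = 156 + 930 = 1086$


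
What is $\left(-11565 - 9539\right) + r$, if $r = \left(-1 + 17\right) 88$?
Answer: $-19696$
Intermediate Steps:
$r = 1408$ ($r = 16 \cdot 88 = 1408$)
$\left(-11565 - 9539\right) + r = \left(-11565 - 9539\right) + 1408 = -21104 + 1408 = -19696$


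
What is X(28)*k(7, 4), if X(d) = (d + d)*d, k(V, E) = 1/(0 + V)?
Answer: 224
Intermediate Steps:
k(V, E) = 1/V
X(d) = 2*d² (X(d) = (2*d)*d = 2*d²)
X(28)*k(7, 4) = (2*28²)/7 = (2*784)*(⅐) = 1568*(⅐) = 224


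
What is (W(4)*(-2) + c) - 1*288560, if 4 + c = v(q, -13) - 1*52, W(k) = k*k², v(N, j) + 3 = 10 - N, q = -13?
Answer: -288724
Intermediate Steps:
v(N, j) = 7 - N (v(N, j) = -3 + (10 - N) = 7 - N)
W(k) = k³
c = -36 (c = -4 + ((7 - 1*(-13)) - 1*52) = -4 + ((7 + 13) - 52) = -4 + (20 - 52) = -4 - 32 = -36)
(W(4)*(-2) + c) - 1*288560 = (4³*(-2) - 36) - 1*288560 = (64*(-2) - 36) - 288560 = (-128 - 36) - 288560 = -164 - 288560 = -288724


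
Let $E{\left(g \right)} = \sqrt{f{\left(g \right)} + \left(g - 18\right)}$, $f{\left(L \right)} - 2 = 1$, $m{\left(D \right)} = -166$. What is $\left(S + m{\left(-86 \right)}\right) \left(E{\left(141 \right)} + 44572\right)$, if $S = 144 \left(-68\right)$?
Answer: $-443847976 - 29874 \sqrt{14} \approx -4.4396 \cdot 10^{8}$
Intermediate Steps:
$f{\left(L \right)} = 3$ ($f{\left(L \right)} = 2 + 1 = 3$)
$E{\left(g \right)} = \sqrt{-15 + g}$ ($E{\left(g \right)} = \sqrt{3 + \left(g - 18\right)} = \sqrt{3 + \left(-18 + g\right)} = \sqrt{-15 + g}$)
$S = -9792$
$\left(S + m{\left(-86 \right)}\right) \left(E{\left(141 \right)} + 44572\right) = \left(-9792 - 166\right) \left(\sqrt{-15 + 141} + 44572\right) = - 9958 \left(\sqrt{126} + 44572\right) = - 9958 \left(3 \sqrt{14} + 44572\right) = - 9958 \left(44572 + 3 \sqrt{14}\right) = -443847976 - 29874 \sqrt{14}$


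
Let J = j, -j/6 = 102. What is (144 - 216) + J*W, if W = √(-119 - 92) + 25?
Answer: -15372 - 612*I*√211 ≈ -15372.0 - 8889.8*I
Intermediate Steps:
j = -612 (j = -6*102 = -612)
J = -612
W = 25 + I*√211 (W = √(-211) + 25 = I*√211 + 25 = 25 + I*√211 ≈ 25.0 + 14.526*I)
(144 - 216) + J*W = (144 - 216) - 612*(25 + I*√211) = -72 + (-15300 - 612*I*√211) = -15372 - 612*I*√211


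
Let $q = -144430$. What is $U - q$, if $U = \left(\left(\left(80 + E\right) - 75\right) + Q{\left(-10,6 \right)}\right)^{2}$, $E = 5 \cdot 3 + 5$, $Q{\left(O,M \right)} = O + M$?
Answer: $144871$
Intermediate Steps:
$Q{\left(O,M \right)} = M + O$
$E = 20$ ($E = 15 + 5 = 20$)
$U = 441$ ($U = \left(\left(\left(80 + 20\right) - 75\right) + \left(6 - 10\right)\right)^{2} = \left(\left(100 - 75\right) - 4\right)^{2} = \left(25 - 4\right)^{2} = 21^{2} = 441$)
$U - q = 441 - -144430 = 441 + 144430 = 144871$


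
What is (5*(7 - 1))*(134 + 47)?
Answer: 5430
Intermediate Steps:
(5*(7 - 1))*(134 + 47) = (5*6)*181 = 30*181 = 5430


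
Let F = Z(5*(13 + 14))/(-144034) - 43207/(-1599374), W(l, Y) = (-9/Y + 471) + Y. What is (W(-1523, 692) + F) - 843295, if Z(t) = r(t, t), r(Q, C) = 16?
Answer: -33561496657924498345/39853012605868 ≈ -8.4213e+5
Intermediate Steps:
W(l, Y) = 471 + Y - 9/Y (W(l, Y) = (471 - 9/Y) + Y = 471 + Y - 9/Y)
Z(t) = 16
F = 3098843527/115182117358 (F = 16/(-144034) - 43207/(-1599374) = 16*(-1/144034) - 43207*(-1/1599374) = -8/72017 + 43207/1599374 = 3098843527/115182117358 ≈ 0.026904)
(W(-1523, 692) + F) - 843295 = ((471 + 692 - 9/692) + 3098843527/115182117358) - 843295 = (804787/692 + 3098843527/115182117358) - 843295 = 46349607540956715/39853012605868 - 843295 = -33561496657924498345/39853012605868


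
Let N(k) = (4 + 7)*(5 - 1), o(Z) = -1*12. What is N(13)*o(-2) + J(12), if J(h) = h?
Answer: -516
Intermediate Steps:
o(Z) = -12
N(k) = 44 (N(k) = 11*4 = 44)
N(13)*o(-2) + J(12) = 44*(-12) + 12 = -528 + 12 = -516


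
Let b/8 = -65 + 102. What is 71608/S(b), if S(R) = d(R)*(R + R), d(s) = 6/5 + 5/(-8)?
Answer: 179020/851 ≈ 210.36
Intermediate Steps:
b = 296 (b = 8*(-65 + 102) = 8*37 = 296)
d(s) = 23/40 (d(s) = 6*(1/5) + 5*(-1/8) = 6/5 - 5/8 = 23/40)
S(R) = 23*R/20 (S(R) = 23*(R + R)/40 = 23*(2*R)/40 = 23*R/20)
71608/S(b) = 71608/(((23/20)*296)) = 71608/(1702/5) = 71608*(5/1702) = 179020/851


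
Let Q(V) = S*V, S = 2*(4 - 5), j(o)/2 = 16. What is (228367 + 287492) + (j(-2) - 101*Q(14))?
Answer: 518719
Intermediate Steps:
j(o) = 32 (j(o) = 2*16 = 32)
S = -2 (S = 2*(-1) = -2)
Q(V) = -2*V
(228367 + 287492) + (j(-2) - 101*Q(14)) = (228367 + 287492) + (32 - (-202)*14) = 515859 + (32 - 101*(-28)) = 515859 + (32 + 2828) = 515859 + 2860 = 518719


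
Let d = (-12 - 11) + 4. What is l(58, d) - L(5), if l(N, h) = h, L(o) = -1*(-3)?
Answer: -22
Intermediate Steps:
L(o) = 3
d = -19 (d = -23 + 4 = -19)
l(58, d) - L(5) = -19 - 1*3 = -19 - 3 = -22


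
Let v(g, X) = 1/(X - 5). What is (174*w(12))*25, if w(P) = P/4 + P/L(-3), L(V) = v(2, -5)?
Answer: -508950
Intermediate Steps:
v(g, X) = 1/(-5 + X)
L(V) = -1/10 (L(V) = 1/(-5 - 5) = 1/(-10) = -1/10)
w(P) = -39*P/4 (w(P) = P/4 + P/(-1/10) = P*(1/4) + P*(-10) = P/4 - 10*P = -39*P/4)
(174*w(12))*25 = (174*(-39/4*12))*25 = (174*(-117))*25 = -20358*25 = -508950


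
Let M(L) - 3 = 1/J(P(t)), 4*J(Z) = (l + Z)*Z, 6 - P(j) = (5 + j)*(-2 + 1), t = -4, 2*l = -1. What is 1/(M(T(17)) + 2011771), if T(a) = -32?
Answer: 91/183071442 ≈ 4.9707e-7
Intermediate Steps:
l = -1/2 (l = (1/2)*(-1) = -1/2 ≈ -0.50000)
P(j) = 11 + j (P(j) = 6 - (5 + j)*(-2 + 1) = 6 - (5 + j)*(-1) = 6 - (-5 - j) = 6 + (5 + j) = 11 + j)
J(Z) = Z*(-1/2 + Z)/4 (J(Z) = ((-1/2 + Z)*Z)/4 = (Z*(-1/2 + Z))/4 = Z*(-1/2 + Z)/4)
M(L) = 281/91 (M(L) = 3 + 1/((11 - 4)*(-1 + 2*(11 - 4))/8) = 3 + 1/((1/8)*7*(-1 + 2*7)) = 3 + 1/((1/8)*7*(-1 + 14)) = 3 + 1/((1/8)*7*13) = 3 + 1/(91/8) = 3 + 8/91 = 281/91)
1/(M(T(17)) + 2011771) = 1/(281/91 + 2011771) = 1/(183071442/91) = 91/183071442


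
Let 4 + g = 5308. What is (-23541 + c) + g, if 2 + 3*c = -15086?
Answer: -69799/3 ≈ -23266.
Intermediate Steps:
g = 5304 (g = -4 + 5308 = 5304)
c = -15088/3 (c = -⅔ + (⅓)*(-15086) = -⅔ - 15086/3 = -15088/3 ≈ -5029.3)
(-23541 + c) + g = (-23541 - 15088/3) + 5304 = -85711/3 + 5304 = -69799/3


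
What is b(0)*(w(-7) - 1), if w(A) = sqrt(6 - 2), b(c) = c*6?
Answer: 0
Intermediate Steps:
b(c) = 6*c
w(A) = 2 (w(A) = sqrt(4) = 2)
b(0)*(w(-7) - 1) = (6*0)*(2 - 1) = 0*1 = 0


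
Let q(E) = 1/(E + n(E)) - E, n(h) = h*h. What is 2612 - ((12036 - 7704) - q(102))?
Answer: -19141931/10506 ≈ -1822.0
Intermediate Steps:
n(h) = h**2
q(E) = 1/(E + E**2) - E
2612 - ((12036 - 7704) - q(102)) = 2612 - ((12036 - 7704) - (1 - 1*102**2 - 1*102**3)/(102*(1 + 102))) = 2612 - (4332 - (1 - 1*10404 - 1*1061208)/(102*103)) = 2612 - (4332 - (1 - 10404 - 1061208)/(102*103)) = 2612 - (4332 - (-1071611)/(102*103)) = 2612 - (4332 - 1*(-1071611/10506)) = 2612 - (4332 + 1071611/10506) = 2612 - 1*46583603/10506 = 2612 - 46583603/10506 = -19141931/10506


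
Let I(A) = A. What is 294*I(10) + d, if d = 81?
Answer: 3021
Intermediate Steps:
294*I(10) + d = 294*10 + 81 = 2940 + 81 = 3021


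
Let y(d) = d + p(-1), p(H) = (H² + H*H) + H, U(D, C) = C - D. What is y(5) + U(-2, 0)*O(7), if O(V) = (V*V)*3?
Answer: 300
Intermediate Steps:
p(H) = H + 2*H² (p(H) = (H² + H²) + H = 2*H² + H = H + 2*H²)
O(V) = 3*V² (O(V) = V²*3 = 3*V²)
y(d) = 1 + d (y(d) = d - (1 + 2*(-1)) = d - (1 - 2) = d - 1*(-1) = d + 1 = 1 + d)
y(5) + U(-2, 0)*O(7) = (1 + 5) + (0 - 1*(-2))*(3*7²) = 6 + (0 + 2)*(3*49) = 6 + 2*147 = 6 + 294 = 300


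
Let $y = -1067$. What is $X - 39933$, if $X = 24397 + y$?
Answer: $-16603$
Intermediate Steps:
$X = 23330$ ($X = 24397 - 1067 = 23330$)
$X - 39933 = 23330 - 39933 = -16603$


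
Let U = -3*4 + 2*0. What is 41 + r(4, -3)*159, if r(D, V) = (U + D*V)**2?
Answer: 91625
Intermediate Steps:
U = -12 (U = -12 + 0 = -12)
r(D, V) = (-12 + D*V)**2
41 + r(4, -3)*159 = 41 + (-12 + 4*(-3))**2*159 = 41 + (-12 - 12)**2*159 = 41 + (-24)**2*159 = 41 + 576*159 = 41 + 91584 = 91625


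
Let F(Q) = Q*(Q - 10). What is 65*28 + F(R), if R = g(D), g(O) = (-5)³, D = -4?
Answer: 18695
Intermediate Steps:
g(O) = -125
R = -125
F(Q) = Q*(-10 + Q)
65*28 + F(R) = 65*28 - 125*(-10 - 125) = 1820 - 125*(-135) = 1820 + 16875 = 18695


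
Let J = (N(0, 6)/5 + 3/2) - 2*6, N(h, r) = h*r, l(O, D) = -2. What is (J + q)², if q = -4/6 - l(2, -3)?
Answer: 3025/36 ≈ 84.028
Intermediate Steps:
q = 4/3 (q = -4/6 - 1*(-2) = -4*⅙ + 2 = -⅔ + 2 = 4/3 ≈ 1.3333)
J = -21/2 (J = ((0*6)/5 + 3/2) - 2*6 = (0*(⅕) + 3*(½)) - 12 = (0 + 3/2) - 12 = 3/2 - 12 = -21/2 ≈ -10.500)
(J + q)² = (-21/2 + 4/3)² = (-55/6)² = 3025/36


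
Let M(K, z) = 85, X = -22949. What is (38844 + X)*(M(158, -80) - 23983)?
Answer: -379858710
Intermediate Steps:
(38844 + X)*(M(158, -80) - 23983) = (38844 - 22949)*(85 - 23983) = 15895*(-23898) = -379858710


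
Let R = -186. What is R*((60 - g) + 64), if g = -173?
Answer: -55242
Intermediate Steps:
R*((60 - g) + 64) = -186*((60 - 1*(-173)) + 64) = -186*((60 + 173) + 64) = -186*(233 + 64) = -186*297 = -55242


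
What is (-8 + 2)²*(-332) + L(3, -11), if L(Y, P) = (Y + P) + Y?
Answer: -11957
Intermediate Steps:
L(Y, P) = P + 2*Y (L(Y, P) = (P + Y) + Y = P + 2*Y)
(-8 + 2)²*(-332) + L(3, -11) = (-8 + 2)²*(-332) + (-11 + 2*3) = (-6)²*(-332) + (-11 + 6) = 36*(-332) - 5 = -11952 - 5 = -11957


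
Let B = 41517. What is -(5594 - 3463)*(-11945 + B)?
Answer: -63017932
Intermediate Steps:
-(5594 - 3463)*(-11945 + B) = -(5594 - 3463)*(-11945 + 41517) = -2131*29572 = -1*63017932 = -63017932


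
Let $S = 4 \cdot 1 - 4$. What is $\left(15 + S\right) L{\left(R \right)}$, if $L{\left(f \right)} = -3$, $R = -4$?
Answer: $-45$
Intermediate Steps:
$S = 0$ ($S = 4 - 4 = 0$)
$\left(15 + S\right) L{\left(R \right)} = \left(15 + 0\right) \left(-3\right) = 15 \left(-3\right) = -45$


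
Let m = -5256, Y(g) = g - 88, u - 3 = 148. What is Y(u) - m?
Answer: 5319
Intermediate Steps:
u = 151 (u = 3 + 148 = 151)
Y(g) = -88 + g
Y(u) - m = (-88 + 151) - 1*(-5256) = 63 + 5256 = 5319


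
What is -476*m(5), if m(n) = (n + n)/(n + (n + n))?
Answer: -952/3 ≈ -317.33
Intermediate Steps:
m(n) = ⅔ (m(n) = (2*n)/(n + 2*n) = (2*n)/((3*n)) = (2*n)*(1/(3*n)) = ⅔)
-476*m(5) = -476*⅔ = -952/3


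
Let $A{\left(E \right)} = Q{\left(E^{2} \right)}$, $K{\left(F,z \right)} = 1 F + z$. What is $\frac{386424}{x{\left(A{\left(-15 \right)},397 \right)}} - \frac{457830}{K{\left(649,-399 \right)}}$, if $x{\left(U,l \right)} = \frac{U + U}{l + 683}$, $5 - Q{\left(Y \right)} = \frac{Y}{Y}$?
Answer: $\frac{1304135217}{25} \approx 5.2165 \cdot 10^{7}$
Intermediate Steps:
$K{\left(F,z \right)} = F + z$
$Q{\left(Y \right)} = 4$ ($Q{\left(Y \right)} = 5 - \frac{Y}{Y} = 5 - 1 = 4$)
$A{\left(E \right)} = 4$
$x{\left(U,l \right)} = \frac{2 U}{683 + l}$
$\frac{386424}{x{\left(A{\left(-15 \right)},397 \right)}} - \frac{457830}{K{\left(649,-399 \right)}} = \frac{386424}{2 \cdot 4 \frac{1}{683 + 397}} - \frac{457830}{649 - 399} = \frac{386424}{2 \cdot 4 \cdot \frac{1}{1080}} - \frac{457830}{250} = \frac{386424}{2 \cdot 4 \cdot \frac{1}{1080}} - \frac{45783}{25} = 386424 \frac{1}{\frac{1}{135}} - \frac{45783}{25} = 386424 \cdot 135 - \frac{45783}{25} = 52167240 - \frac{45783}{25} = \frac{1304135217}{25}$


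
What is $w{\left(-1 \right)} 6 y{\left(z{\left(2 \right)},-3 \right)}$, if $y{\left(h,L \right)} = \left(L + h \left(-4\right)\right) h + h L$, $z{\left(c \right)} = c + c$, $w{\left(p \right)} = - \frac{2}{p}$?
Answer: $-1056$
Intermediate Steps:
$z{\left(c \right)} = 2 c$
$y{\left(h,L \right)} = L h + h \left(L - 4 h\right)$ ($y{\left(h,L \right)} = \left(L - 4 h\right) h + L h = h \left(L - 4 h\right) + L h = L h + h \left(L - 4 h\right)$)
$w{\left(-1 \right)} 6 y{\left(z{\left(2 \right)},-3 \right)} = - \frac{2}{-1} \cdot 6 \cdot 2 \cdot 2 \cdot 2 \left(-3 - 2 \cdot 2 \cdot 2\right) = \left(-2\right) \left(-1\right) 6 \cdot 2 \cdot 4 \left(-3 - 8\right) = 2 \cdot 6 \cdot 2 \cdot 4 \left(-3 - 8\right) = 12 \cdot 2 \cdot 4 \left(-11\right) = 12 \left(-88\right) = -1056$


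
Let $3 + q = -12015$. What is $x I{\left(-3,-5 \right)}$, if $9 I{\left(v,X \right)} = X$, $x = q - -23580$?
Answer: $- \frac{19270}{3} \approx -6423.3$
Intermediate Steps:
$q = -12018$ ($q = -3 - 12015 = -12018$)
$x = 11562$ ($x = -12018 - -23580 = -12018 + 23580 = 11562$)
$I{\left(v,X \right)} = \frac{X}{9}$
$x I{\left(-3,-5 \right)} = 11562 \cdot \frac{1}{9} \left(-5\right) = 11562 \left(- \frac{5}{9}\right) = - \frac{19270}{3}$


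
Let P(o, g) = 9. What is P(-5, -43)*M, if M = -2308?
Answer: -20772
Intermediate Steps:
P(-5, -43)*M = 9*(-2308) = -20772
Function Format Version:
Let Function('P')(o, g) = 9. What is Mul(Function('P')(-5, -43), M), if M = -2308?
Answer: -20772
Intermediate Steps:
Mul(Function('P')(-5, -43), M) = Mul(9, -2308) = -20772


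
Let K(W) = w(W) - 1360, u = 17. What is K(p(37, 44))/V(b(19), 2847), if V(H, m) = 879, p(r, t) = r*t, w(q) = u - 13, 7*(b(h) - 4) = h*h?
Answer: -452/293 ≈ -1.5427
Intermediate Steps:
b(h) = 4 + h²/7 (b(h) = 4 + (h*h)/7 = 4 + h²/7)
w(q) = 4 (w(q) = 17 - 13 = 4)
K(W) = -1356 (K(W) = 4 - 1360 = -1356)
K(p(37, 44))/V(b(19), 2847) = -1356/879 = -1356*1/879 = -452/293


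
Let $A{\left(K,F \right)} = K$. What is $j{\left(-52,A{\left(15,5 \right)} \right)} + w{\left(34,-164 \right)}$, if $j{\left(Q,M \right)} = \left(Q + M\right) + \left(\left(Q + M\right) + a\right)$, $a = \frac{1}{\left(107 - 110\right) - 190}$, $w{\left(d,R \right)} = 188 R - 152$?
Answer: $- \frac{5994195}{193} \approx -31058.0$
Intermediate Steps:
$w{\left(d,R \right)} = -152 + 188 R$
$a = - \frac{1}{193}$ ($a = \frac{1}{-3 - 190} = \frac{1}{-193} = - \frac{1}{193} \approx -0.0051813$)
$j{\left(Q,M \right)} = - \frac{1}{193} + 2 M + 2 Q$ ($j{\left(Q,M \right)} = \left(Q + M\right) - \left(\frac{1}{193} - M - Q\right) = \left(M + Q\right) - \left(\frac{1}{193} - M - Q\right) = \left(M + Q\right) + \left(- \frac{1}{193} + M + Q\right) = - \frac{1}{193} + 2 M + 2 Q$)
$j{\left(-52,A{\left(15,5 \right)} \right)} + w{\left(34,-164 \right)} = \left(- \frac{1}{193} + 2 \cdot 15 + 2 \left(-52\right)\right) + \left(-152 + 188 \left(-164\right)\right) = \left(- \frac{1}{193} + 30 - 104\right) - 30984 = - \frac{14283}{193} - 30984 = - \frac{5994195}{193}$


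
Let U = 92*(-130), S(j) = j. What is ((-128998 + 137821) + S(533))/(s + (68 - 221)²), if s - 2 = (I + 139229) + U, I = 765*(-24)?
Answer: 2339/33080 ≈ 0.070707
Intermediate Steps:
I = -18360
U = -11960
s = 108911 (s = 2 + ((-18360 + 139229) - 11960) = 2 + (120869 - 11960) = 2 + 108909 = 108911)
((-128998 + 137821) + S(533))/(s + (68 - 221)²) = ((-128998 + 137821) + 533)/(108911 + (68 - 221)²) = (8823 + 533)/(108911 + (-153)²) = 9356/(108911 + 23409) = 9356/132320 = 9356*(1/132320) = 2339/33080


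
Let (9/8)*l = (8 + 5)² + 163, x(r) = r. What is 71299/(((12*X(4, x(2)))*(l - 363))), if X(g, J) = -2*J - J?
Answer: 1517/104 ≈ 14.587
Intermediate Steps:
l = 2656/9 (l = 8*((8 + 5)² + 163)/9 = 8*(13² + 163)/9 = 8*(169 + 163)/9 = (8/9)*332 = 2656/9 ≈ 295.11)
X(g, J) = -3*J
71299/(((12*X(4, x(2)))*(l - 363))) = 71299/(((12*(-3*2))*(2656/9 - 363))) = 71299/(((12*(-6))*(-611/9))) = 71299/((-72*(-611/9))) = 71299/4888 = 71299*(1/4888) = 1517/104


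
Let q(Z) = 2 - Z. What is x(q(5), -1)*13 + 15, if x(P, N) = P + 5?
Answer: 41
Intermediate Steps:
x(P, N) = 5 + P
x(q(5), -1)*13 + 15 = (5 + (2 - 1*5))*13 + 15 = (5 + (2 - 5))*13 + 15 = (5 - 3)*13 + 15 = 2*13 + 15 = 26 + 15 = 41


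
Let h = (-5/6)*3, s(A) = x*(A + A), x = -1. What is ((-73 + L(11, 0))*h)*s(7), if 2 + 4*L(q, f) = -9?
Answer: -10605/4 ≈ -2651.3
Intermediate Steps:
L(q, f) = -11/4 (L(q, f) = -1/2 + (1/4)*(-9) = -1/2 - 9/4 = -11/4)
s(A) = -2*A (s(A) = -(A + A) = -2*A)
h = -5/2 (h = ((1/6)*(-5))*3 = -5/6*3 = -5/2 ≈ -2.5000)
((-73 + L(11, 0))*h)*s(7) = ((-73 - 11/4)*(-5/2))*(-2*7) = -303/4*(-5/2)*(-14) = (1515/8)*(-14) = -10605/4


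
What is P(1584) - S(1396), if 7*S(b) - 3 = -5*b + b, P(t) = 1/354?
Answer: 1975681/2478 ≈ 797.29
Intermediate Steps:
P(t) = 1/354
S(b) = 3/7 - 4*b/7 (S(b) = 3/7 + (-5*b + b)/7 = 3/7 + (-4*b)/7 = 3/7 - 4*b/7)
P(1584) - S(1396) = 1/354 - (3/7 - 4/7*1396) = 1/354 - (3/7 - 5584/7) = 1/354 - 1*(-5581/7) = 1/354 + 5581/7 = 1975681/2478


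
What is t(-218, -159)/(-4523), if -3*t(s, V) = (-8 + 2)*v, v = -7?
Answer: 14/4523 ≈ 0.0030953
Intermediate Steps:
t(s, V) = -14 (t(s, V) = -(-8 + 2)*(-7)/3 = -(-2)*(-7) = -1/3*42 = -14)
t(-218, -159)/(-4523) = -14/(-4523) = -14*(-1/4523) = 14/4523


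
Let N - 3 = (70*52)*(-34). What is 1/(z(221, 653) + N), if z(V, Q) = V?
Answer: -1/123536 ≈ -8.0948e-6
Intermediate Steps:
N = -123757 (N = 3 + (70*52)*(-34) = 3 + 3640*(-34) = 3 - 123760 = -123757)
1/(z(221, 653) + N) = 1/(221 - 123757) = 1/(-123536) = -1/123536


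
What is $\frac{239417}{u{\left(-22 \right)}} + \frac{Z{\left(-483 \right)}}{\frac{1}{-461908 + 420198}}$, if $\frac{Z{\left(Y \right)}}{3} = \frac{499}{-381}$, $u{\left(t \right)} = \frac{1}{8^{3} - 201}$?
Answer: $\frac{9477066539}{127} \approx 7.4623 \cdot 10^{7}$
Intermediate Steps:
$u{\left(t \right)} = \frac{1}{311}$ ($u{\left(t \right)} = \frac{1}{512 - 201} = \frac{1}{311}$)
$Z{\left(Y \right)} = - \frac{499}{127}$ ($Z{\left(Y \right)} = 3 \frac{499}{-381} = 3 \cdot 499 \left(- \frac{1}{381}\right) = 3 \left(- \frac{499}{381}\right) = - \frac{499}{127}$)
$\frac{239417}{u{\left(-22 \right)}} + \frac{Z{\left(-483 \right)}}{\frac{1}{-461908 + 420198}} = 239417 \frac{1}{\frac{1}{311}} - \frac{499}{127 \frac{1}{-461908 + 420198}} = 239417 \cdot 311 - \frac{499}{127 \frac{1}{-41710}} = 74458687 - \frac{499}{127 \left(- \frac{1}{41710}\right)} = 74458687 - - \frac{20813290}{127} = 74458687 + \frac{20813290}{127} = \frac{9477066539}{127}$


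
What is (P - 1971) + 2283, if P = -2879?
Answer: -2567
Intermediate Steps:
(P - 1971) + 2283 = (-2879 - 1971) + 2283 = -4850 + 2283 = -2567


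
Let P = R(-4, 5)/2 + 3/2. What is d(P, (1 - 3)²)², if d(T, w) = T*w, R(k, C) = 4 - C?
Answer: 16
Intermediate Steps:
P = 1 (P = (4 - 1*5)/2 + 3/2 = (4 - 5)*(½) + 3*(½) = -1*½ + 3/2 = -½ + 3/2 = 1)
d(P, (1 - 3)²)² = (1*(1 - 3)²)² = (1*(-2)²)² = (1*4)² = 4² = 16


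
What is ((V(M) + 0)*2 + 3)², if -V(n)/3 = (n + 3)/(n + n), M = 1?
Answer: 81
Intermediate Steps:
V(n) = -3*(3 + n)/(2*n) (V(n) = -3*(n + 3)/(n + n) = -3*(3 + n)/(2*n))
((V(M) + 0)*2 + 3)² = (((3/2)*(-3 - 1*1)/1 + 0)*2 + 3)² = (((3/2)*1*(-3 - 1) + 0)*2 + 3)² = (((3/2)*1*(-4) + 0)*2 + 3)² = ((-6 + 0)*2 + 3)² = (-6*2 + 3)² = (-12 + 3)² = (-9)² = 81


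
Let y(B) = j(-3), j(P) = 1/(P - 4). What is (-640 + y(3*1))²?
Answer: 20079361/49 ≈ 4.0978e+5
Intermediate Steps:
j(P) = 1/(-4 + P)
y(B) = -⅐ (y(B) = 1/(-4 - 3) = 1/(-7) = -⅐)
(-640 + y(3*1))² = (-640 - ⅐)² = (-4481/7)² = 20079361/49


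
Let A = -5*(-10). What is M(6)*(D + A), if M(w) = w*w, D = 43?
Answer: 3348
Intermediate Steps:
M(w) = w**2
A = 50
M(6)*(D + A) = 6**2*(43 + 50) = 36*93 = 3348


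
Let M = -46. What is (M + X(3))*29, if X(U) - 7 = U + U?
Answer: -957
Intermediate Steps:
X(U) = 7 + 2*U (X(U) = 7 + (U + U) = 7 + 2*U)
(M + X(3))*29 = (-46 + (7 + 2*3))*29 = (-46 + (7 + 6))*29 = (-46 + 13)*29 = -33*29 = -957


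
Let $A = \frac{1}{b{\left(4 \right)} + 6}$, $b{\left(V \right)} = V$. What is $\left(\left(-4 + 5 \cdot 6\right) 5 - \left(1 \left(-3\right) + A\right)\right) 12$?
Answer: $\frac{7974}{5} \approx 1594.8$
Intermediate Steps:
$A = \frac{1}{10}$ ($A = \frac{1}{4 + 6} = \frac{1}{10} \approx 0.1$)
$\left(\left(-4 + 5 \cdot 6\right) 5 - \left(1 \left(-3\right) + A\right)\right) 12 = \left(\left(-4 + 5 \cdot 6\right) 5 - \left(1 \left(-3\right) + \frac{1}{10}\right)\right) 12 = \left(\left(-4 + 30\right) 5 - \left(-3 + \frac{1}{10}\right)\right) 12 = \left(26 \cdot 5 - - \frac{29}{10}\right) 12 = \left(130 + \frac{29}{10}\right) 12 = \frac{1329}{10} \cdot 12 = \frac{7974}{5}$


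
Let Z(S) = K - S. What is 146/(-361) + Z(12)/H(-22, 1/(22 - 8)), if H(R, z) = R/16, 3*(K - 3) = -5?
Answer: 87598/11913 ≈ 7.3531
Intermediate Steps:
K = 4/3 (K = 3 + (⅓)*(-5) = 3 - 5/3 = 4/3 ≈ 1.3333)
H(R, z) = R/16 (H(R, z) = R*(1/16) = R/16)
Z(S) = 4/3 - S
146/(-361) + Z(12)/H(-22, 1/(22 - 8)) = 146/(-361) + (4/3 - 1*12)/(((1/16)*(-22))) = 146*(-1/361) + (4/3 - 12)/(-11/8) = -146/361 - 32/3*(-8/11) = -146/361 + 256/33 = 87598/11913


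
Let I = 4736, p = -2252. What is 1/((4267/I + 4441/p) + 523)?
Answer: 2666368/1391654641 ≈ 0.0019160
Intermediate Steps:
1/((4267/I + 4441/p) + 523) = 1/((4267/4736 + 4441/(-2252)) + 523) = 1/((4267*(1/4736) + 4441*(-1/2252)) + 523) = 1/((4267/4736 - 4441/2252) + 523) = 1/(-2855823/2666368 + 523) = 1/(1391654641/2666368) = 2666368/1391654641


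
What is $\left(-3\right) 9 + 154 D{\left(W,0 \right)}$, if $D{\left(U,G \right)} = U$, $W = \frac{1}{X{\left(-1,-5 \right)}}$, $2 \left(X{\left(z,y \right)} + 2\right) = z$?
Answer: $- \frac{443}{5} \approx -88.6$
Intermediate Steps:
$X{\left(z,y \right)} = -2 + \frac{z}{2}$
$W = - \frac{2}{5}$ ($W = \frac{1}{-2 + \frac{1}{2} \left(-1\right)} = \frac{1}{-2 - \frac{1}{2}} = \frac{1}{- \frac{5}{2}} = - \frac{2}{5} \approx -0.4$)
$\left(-3\right) 9 + 154 D{\left(W,0 \right)} = \left(-3\right) 9 + 154 \left(- \frac{2}{5}\right) = -27 - \frac{308}{5} = - \frac{443}{5}$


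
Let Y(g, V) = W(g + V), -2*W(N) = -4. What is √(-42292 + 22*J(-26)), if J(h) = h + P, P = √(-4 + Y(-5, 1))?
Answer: √(-42864 + 22*I*√2) ≈ 0.0751 + 207.04*I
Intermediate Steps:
W(N) = 2 (W(N) = -½*(-4) = 2)
Y(g, V) = 2
P = I*√2 (P = √(-4 + 2) = √(-2) = I*√2 ≈ 1.4142*I)
J(h) = h + I*√2
√(-42292 + 22*J(-26)) = √(-42292 + 22*(-26 + I*√2)) = √(-42292 + (-572 + 22*I*√2)) = √(-42864 + 22*I*√2)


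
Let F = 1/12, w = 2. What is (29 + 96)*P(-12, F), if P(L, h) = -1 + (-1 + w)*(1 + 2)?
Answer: 250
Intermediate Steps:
F = 1/12 ≈ 0.083333
P(L, h) = 2 (P(L, h) = -1 + (-1 + 2)*(1 + 2) = -1 + 1*3 = -1 + 3 = 2)
(29 + 96)*P(-12, F) = (29 + 96)*2 = 125*2 = 250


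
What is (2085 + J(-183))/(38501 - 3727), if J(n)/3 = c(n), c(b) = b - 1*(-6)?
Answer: 777/17387 ≈ 0.044689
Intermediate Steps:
c(b) = 6 + b (c(b) = b + 6 = 6 + b)
J(n) = 18 + 3*n (J(n) = 3*(6 + n) = 18 + 3*n)
(2085 + J(-183))/(38501 - 3727) = (2085 + (18 + 3*(-183)))/(38501 - 3727) = (2085 + (18 - 549))/34774 = (2085 - 531)*(1/34774) = 1554*(1/34774) = 777/17387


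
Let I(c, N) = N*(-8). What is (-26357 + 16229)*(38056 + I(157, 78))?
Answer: -379111296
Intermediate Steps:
I(c, N) = -8*N
(-26357 + 16229)*(38056 + I(157, 78)) = (-26357 + 16229)*(38056 - 8*78) = -10128*(38056 - 624) = -10128*37432 = -379111296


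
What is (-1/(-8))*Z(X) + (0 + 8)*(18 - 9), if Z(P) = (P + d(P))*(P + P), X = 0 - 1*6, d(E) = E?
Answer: 90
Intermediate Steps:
X = -6 (X = 0 - 6 = -6)
Z(P) = 4*P² (Z(P) = (P + P)*(P + P) = (2*P)*(2*P) = 4*P²)
(-1/(-8))*Z(X) + (0 + 8)*(18 - 9) = (-1/(-8))*(4*(-6)²) + (0 + 8)*(18 - 9) = (-1*(-⅛))*(4*36) + 8*9 = (⅛)*144 + 72 = 18 + 72 = 90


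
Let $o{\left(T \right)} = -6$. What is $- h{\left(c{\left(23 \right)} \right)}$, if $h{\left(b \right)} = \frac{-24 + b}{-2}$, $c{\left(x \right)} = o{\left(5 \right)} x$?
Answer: $-81$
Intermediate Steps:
$c{\left(x \right)} = - 6 x$
$h{\left(b \right)} = 12 - \frac{b}{2}$ ($h{\left(b \right)} = - \frac{-24 + b}{2} = 12 - \frac{b}{2}$)
$- h{\left(c{\left(23 \right)} \right)} = - (12 - \frac{\left(-6\right) 23}{2}) = - (12 - -69) = - (12 + 69) = \left(-1\right) 81 = -81$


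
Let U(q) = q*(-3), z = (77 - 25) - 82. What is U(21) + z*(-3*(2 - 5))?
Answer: -333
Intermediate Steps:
z = -30 (z = 52 - 82 = -30)
U(q) = -3*q
U(21) + z*(-3*(2 - 5)) = -3*21 - (-90)*(2 - 5) = -63 - (-90)*(-3) = -63 - 30*9 = -63 - 270 = -333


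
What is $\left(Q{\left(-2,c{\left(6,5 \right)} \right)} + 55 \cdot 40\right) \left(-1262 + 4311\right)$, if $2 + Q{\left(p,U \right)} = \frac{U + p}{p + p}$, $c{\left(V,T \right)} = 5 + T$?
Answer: $6695604$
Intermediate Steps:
$Q{\left(p,U \right)} = -2 + \frac{U + p}{2 p}$ ($Q{\left(p,U \right)} = -2 + \frac{U + p}{p + p} = -2 + \frac{U + p}{2 p}$)
$\left(Q{\left(-2,c{\left(6,5 \right)} \right)} + 55 \cdot 40\right) \left(-1262 + 4311\right) = \left(\frac{\left(5 + 5\right) - -6}{2 \left(-2\right)} + 55 \cdot 40\right) \left(-1262 + 4311\right) = \left(\frac{1}{2} \left(- \frac{1}{2}\right) \left(10 + 6\right) + 2200\right) 3049 = \left(\frac{1}{2} \left(- \frac{1}{2}\right) 16 + 2200\right) 3049 = \left(-4 + 2200\right) 3049 = 2196 \cdot 3049 = 6695604$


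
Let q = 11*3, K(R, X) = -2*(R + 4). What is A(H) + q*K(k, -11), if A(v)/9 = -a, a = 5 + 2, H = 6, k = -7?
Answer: 135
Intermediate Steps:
K(R, X) = -8 - 2*R (K(R, X) = -2*(4 + R) = -8 - 2*R)
a = 7
A(v) = -63 (A(v) = 9*(-1*7) = 9*(-7) = -63)
q = 33
A(H) + q*K(k, -11) = -63 + 33*(-8 - 2*(-7)) = -63 + 33*(-8 + 14) = -63 + 33*6 = -63 + 198 = 135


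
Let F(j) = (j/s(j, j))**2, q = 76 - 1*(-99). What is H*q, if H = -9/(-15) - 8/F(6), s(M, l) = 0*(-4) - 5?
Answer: -7805/9 ≈ -867.22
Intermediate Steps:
q = 175 (q = 76 + 99 = 175)
s(M, l) = -5 (s(M, l) = 0 - 5 = -5)
F(j) = j**2/25 (F(j) = (j/(-5))**2 = (j*(-1/5))**2 = (-j/5)**2 = j**2/25)
H = -223/45 (H = -9/(-15) - 8/((1/25)*6**2) = -9*(-1/15) - 8/((1/25)*36) = 3/5 - 8/36/25 = 3/5 - 8*25/36 = 3/5 - 50/9 = -223/45 ≈ -4.9556)
H*q = -223/45*175 = -7805/9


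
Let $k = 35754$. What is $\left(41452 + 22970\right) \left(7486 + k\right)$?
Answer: $2785607280$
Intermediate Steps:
$\left(41452 + 22970\right) \left(7486 + k\right) = \left(41452 + 22970\right) \left(7486 + 35754\right) = 64422 \cdot 43240 = 2785607280$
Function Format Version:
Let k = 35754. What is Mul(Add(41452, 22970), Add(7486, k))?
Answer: 2785607280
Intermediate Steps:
Mul(Add(41452, 22970), Add(7486, k)) = Mul(Add(41452, 22970), Add(7486, 35754)) = Mul(64422, 43240) = 2785607280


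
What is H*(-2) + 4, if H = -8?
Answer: 20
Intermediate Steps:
H*(-2) + 4 = -8*(-2) + 4 = 16 + 4 = 20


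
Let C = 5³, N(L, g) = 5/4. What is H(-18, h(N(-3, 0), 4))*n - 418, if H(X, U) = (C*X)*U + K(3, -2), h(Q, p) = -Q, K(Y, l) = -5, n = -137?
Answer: -770091/2 ≈ -3.8505e+5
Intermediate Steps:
N(L, g) = 5/4 (N(L, g) = 5*(¼) = 5/4)
C = 125
H(X, U) = -5 + 125*U*X (H(X, U) = (125*X)*U - 5 = 125*U*X - 5 = -5 + 125*U*X)
H(-18, h(N(-3, 0), 4))*n - 418 = (-5 + 125*(-1*5/4)*(-18))*(-137) - 418 = (-5 + 125*(-5/4)*(-18))*(-137) - 418 = (-5 + 5625/2)*(-137) - 418 = (5615/2)*(-137) - 418 = -769255/2 - 418 = -770091/2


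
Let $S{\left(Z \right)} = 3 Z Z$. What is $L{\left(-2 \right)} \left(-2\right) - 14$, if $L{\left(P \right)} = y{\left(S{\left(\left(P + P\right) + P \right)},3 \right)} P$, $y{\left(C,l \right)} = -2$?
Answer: $-22$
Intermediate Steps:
$S{\left(Z \right)} = 3 Z^{2}$
$L{\left(P \right)} = - 2 P$
$L{\left(-2 \right)} \left(-2\right) - 14 = \left(-2\right) \left(-2\right) \left(-2\right) - 14 = 4 \left(-2\right) - 14 = -8 - 14 = -22$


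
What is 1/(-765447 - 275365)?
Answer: -1/1040812 ≈ -9.6079e-7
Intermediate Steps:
1/(-765447 - 275365) = 1/(-1040812) = -1/1040812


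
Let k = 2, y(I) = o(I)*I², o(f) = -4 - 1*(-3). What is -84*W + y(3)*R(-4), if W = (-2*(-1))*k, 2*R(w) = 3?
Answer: -699/2 ≈ -349.50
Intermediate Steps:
o(f) = -1 (o(f) = -4 + 3 = -1)
R(w) = 3/2 (R(w) = (½)*3 = 3/2)
y(I) = -I²
W = 4 (W = -2*(-1)*2 = 2*2 = 4)
-84*W + y(3)*R(-4) = -84*4 - 1*3²*(3/2) = -336 - 1*9*(3/2) = -336 - 9*3/2 = -336 - 27/2 = -699/2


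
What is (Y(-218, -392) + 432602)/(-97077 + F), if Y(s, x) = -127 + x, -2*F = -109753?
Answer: -864166/84401 ≈ -10.239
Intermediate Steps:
F = 109753/2 (F = -½*(-109753) = 109753/2 ≈ 54877.)
(Y(-218, -392) + 432602)/(-97077 + F) = ((-127 - 392) + 432602)/(-97077 + 109753/2) = (-519 + 432602)/(-84401/2) = 432083*(-2/84401) = -864166/84401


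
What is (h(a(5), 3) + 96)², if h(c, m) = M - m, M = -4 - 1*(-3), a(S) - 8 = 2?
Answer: 8464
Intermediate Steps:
a(S) = 10 (a(S) = 8 + 2 = 10)
M = -1 (M = -4 + 3 = -1)
h(c, m) = -1 - m
(h(a(5), 3) + 96)² = ((-1 - 1*3) + 96)² = ((-1 - 3) + 96)² = (-4 + 96)² = 92² = 8464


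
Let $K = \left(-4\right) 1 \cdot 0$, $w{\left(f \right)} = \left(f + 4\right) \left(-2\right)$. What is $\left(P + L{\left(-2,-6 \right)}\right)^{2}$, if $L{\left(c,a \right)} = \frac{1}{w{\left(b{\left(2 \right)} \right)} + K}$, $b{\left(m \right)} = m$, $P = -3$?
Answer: $\frac{1369}{144} \approx 9.5069$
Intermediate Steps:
$w{\left(f \right)} = -8 - 2 f$ ($w{\left(f \right)} = \left(4 + f\right) \left(-2\right) = -8 - 2 f$)
$K = 0$ ($K = \left(-4\right) 0 = 0$)
$L{\left(c,a \right)} = - \frac{1}{12}$ ($L{\left(c,a \right)} = \frac{1}{\left(-8 - 4\right) + 0} = \frac{1}{-12 + 0} = \frac{1}{-12} = - \frac{1}{12}$)
$\left(P + L{\left(-2,-6 \right)}\right)^{2} = \left(-3 - \frac{1}{12}\right)^{2} = \left(- \frac{37}{12}\right)^{2} = \frac{1369}{144}$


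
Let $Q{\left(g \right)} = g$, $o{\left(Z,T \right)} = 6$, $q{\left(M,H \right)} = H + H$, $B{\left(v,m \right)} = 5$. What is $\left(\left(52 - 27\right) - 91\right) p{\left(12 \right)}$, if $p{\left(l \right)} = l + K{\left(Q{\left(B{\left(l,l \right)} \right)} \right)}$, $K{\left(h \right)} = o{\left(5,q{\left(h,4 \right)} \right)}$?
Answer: $-1188$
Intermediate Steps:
$q{\left(M,H \right)} = 2 H$
$K{\left(h \right)} = 6$
$p{\left(l \right)} = 6 + l$ ($p{\left(l \right)} = l + 6 = 6 + l$)
$\left(\left(52 - 27\right) - 91\right) p{\left(12 \right)} = \left(\left(52 - 27\right) - 91\right) \left(6 + 12\right) = \left(\left(52 - 27\right) - 91\right) 18 = \left(25 - 91\right) 18 = \left(-66\right) 18 = -1188$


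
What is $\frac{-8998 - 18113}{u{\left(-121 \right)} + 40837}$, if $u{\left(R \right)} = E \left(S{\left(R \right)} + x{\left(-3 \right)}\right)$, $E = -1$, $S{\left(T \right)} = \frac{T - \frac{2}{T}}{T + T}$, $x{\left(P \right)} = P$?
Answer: $- \frac{37803062}{56945821} \approx -0.66384$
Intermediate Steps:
$S{\left(T \right)} = \frac{T - \frac{2}{T}}{2 T}$
$u{\left(R \right)} = \frac{5}{2} + \frac{1}{R^{2}}$ ($u{\left(R \right)} = - (\left(\frac{1}{2} - \frac{1}{R^{2}}\right) - 3) = - (- \frac{5}{2} - \frac{1}{R^{2}}) = \frac{5}{2} + \frac{1}{R^{2}}$)
$\frac{-8998 - 18113}{u{\left(-121 \right)} + 40837} = \frac{-8998 - 18113}{\left(\frac{5}{2} + \frac{1}{14641}\right) + 40837} = - \frac{27111}{\left(\frac{5}{2} + \frac{1}{14641}\right) + 40837} = - \frac{27111}{\frac{73207}{29282} + 40837} = - \frac{27111}{\frac{1195862241}{29282}} = \left(-27111\right) \frac{29282}{1195862241} = - \frac{37803062}{56945821}$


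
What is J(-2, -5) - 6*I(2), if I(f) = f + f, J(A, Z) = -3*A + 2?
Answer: -16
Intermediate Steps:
J(A, Z) = 2 - 3*A
I(f) = 2*f
J(-2, -5) - 6*I(2) = (2 - 3*(-2)) - 12*2 = (2 + 6) - 6*4 = 8 - 24 = -16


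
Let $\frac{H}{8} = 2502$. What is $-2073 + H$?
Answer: $17943$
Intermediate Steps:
$H = 20016$ ($H = 8 \cdot 2502 = 20016$)
$-2073 + H = -2073 + 20016 = 17943$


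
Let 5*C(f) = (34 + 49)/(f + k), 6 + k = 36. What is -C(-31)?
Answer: 83/5 ≈ 16.600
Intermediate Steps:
k = 30 (k = -6 + 36 = 30)
C(f) = 83/(5*(30 + f)) (C(f) = ((34 + 49)/(f + 30))/5 = (83/(30 + f))/5 = 83/(5*(30 + f)))
-C(-31) = -83/(5*(30 - 31)) = -83/(5*(-1)) = -83*(-1)/5 = -1*(-83/5) = 83/5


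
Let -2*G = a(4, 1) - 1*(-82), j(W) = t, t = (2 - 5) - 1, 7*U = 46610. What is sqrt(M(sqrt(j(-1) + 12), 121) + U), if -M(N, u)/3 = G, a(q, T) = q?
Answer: sqrt(332591)/7 ≈ 82.387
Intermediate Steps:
U = 46610/7 (U = (1/7)*46610 = 46610/7 ≈ 6658.6)
t = -4 (t = -3 - 1 = -4)
j(W) = -4
G = -43 (G = -(4 - 1*(-82))/2 = -(4 + 82)/2 = -1/2*86 = -43)
M(N, u) = 129 (M(N, u) = -3*(-43) = 129)
sqrt(M(sqrt(j(-1) + 12), 121) + U) = sqrt(129 + 46610/7) = sqrt(47513/7) = sqrt(332591)/7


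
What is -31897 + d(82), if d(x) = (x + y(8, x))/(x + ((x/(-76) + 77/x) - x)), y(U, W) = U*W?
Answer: -4051675/109 ≈ -37171.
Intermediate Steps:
d(x) = 9*x/(77/x - x/76) (d(x) = (x + 8*x)/(x + ((x/(-76) + 77/x) - x)) = (9*x)/(x + ((x*(-1/76) + 77/x) - x)) = (9*x)/(x + ((-x/76 + 77/x) - x)) = (9*x)/(x + ((77/x - x/76) - x)) = (9*x)/(x + (77/x - 77*x/76)) = (9*x)/(77/x - x/76) = 9*x/(77/x - x/76))
-31897 + d(82) = -31897 - 684*82²/(-5852 + 82²) = -31897 - 684*6724/(-5852 + 6724) = -31897 - 684*6724/872 = -31897 - 684*6724*1/872 = -31897 - 574902/109 = -4051675/109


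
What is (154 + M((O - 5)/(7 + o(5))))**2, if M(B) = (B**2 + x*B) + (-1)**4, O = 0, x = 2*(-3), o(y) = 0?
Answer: 61308900/2401 ≈ 25535.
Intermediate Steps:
x = -6
M(B) = 1 + B**2 - 6*B (M(B) = (B**2 - 6*B) + (-1)**4 = (B**2 - 6*B) + 1 = 1 + B**2 - 6*B)
(154 + M((O - 5)/(7 + o(5))))**2 = (154 + (1 + ((0 - 5)/(7 + 0))**2 - 6*(0 - 5)/(7 + 0)))**2 = (154 + (1 + (-5/7)**2 - (-30)/7))**2 = (154 + (1 + (-5*1/7)**2 - (-30)/7))**2 = (154 + (1 + (-5/7)**2 - 6*(-5/7)))**2 = (154 + (1 + 25/49 + 30/7))**2 = (154 + 284/49)**2 = (7830/49)**2 = 61308900/2401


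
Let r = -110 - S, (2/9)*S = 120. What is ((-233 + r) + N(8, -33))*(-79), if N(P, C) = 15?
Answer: 68572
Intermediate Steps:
S = 540 (S = (9/2)*120 = 540)
r = -650 (r = -110 - 1*540 = -110 - 540 = -650)
((-233 + r) + N(8, -33))*(-79) = ((-233 - 650) + 15)*(-79) = (-883 + 15)*(-79) = -868*(-79) = 68572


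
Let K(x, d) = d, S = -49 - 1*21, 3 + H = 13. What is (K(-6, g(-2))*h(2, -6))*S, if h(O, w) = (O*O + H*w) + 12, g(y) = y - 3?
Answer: -15400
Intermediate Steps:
H = 10 (H = -3 + 13 = 10)
g(y) = -3 + y
S = -70 (S = -49 - 21 = -70)
h(O, w) = 12 + O² + 10*w (h(O, w) = (O*O + 10*w) + 12 = (O² + 10*w) + 12 = 12 + O² + 10*w)
(K(-6, g(-2))*h(2, -6))*S = ((-3 - 2)*(12 + 2² + 10*(-6)))*(-70) = -5*(12 + 4 - 60)*(-70) = -5*(-44)*(-70) = 220*(-70) = -15400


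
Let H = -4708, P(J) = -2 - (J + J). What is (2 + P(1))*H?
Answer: 9416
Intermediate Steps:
P(J) = -2 - 2*J
(2 + P(1))*H = (2 + (-2 - 2*1))*(-4708) = (2 + (-2 - 2))*(-4708) = (2 - 4)*(-4708) = -2*(-4708) = 9416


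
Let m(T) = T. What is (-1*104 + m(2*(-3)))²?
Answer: 12100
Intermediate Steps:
(-1*104 + m(2*(-3)))² = (-1*104 + 2*(-3))² = (-104 - 6)² = (-110)² = 12100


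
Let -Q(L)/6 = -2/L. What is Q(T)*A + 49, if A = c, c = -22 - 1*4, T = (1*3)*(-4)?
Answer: 75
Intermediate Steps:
T = -12 (T = 3*(-4) = -12)
Q(L) = 12/L (Q(L) = -(-12)/L = 12/L)
c = -26 (c = -22 - 4 = -26)
A = -26
Q(T)*A + 49 = (12/(-12))*(-26) + 49 = (12*(-1/12))*(-26) + 49 = -1*(-26) + 49 = 26 + 49 = 75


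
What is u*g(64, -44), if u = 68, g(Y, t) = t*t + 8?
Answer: 132192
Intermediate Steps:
g(Y, t) = 8 + t² (g(Y, t) = t² + 8 = 8 + t²)
u*g(64, -44) = 68*(8 + (-44)²) = 68*(8 + 1936) = 68*1944 = 132192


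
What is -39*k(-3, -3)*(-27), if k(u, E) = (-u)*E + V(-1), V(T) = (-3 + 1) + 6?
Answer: -5265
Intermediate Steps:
V(T) = 4 (V(T) = -2 + 6 = 4)
k(u, E) = 4 - E*u (k(u, E) = (-u)*E + 4 = -E*u + 4 = 4 - E*u)
-39*k(-3, -3)*(-27) = -39*(4 - 1*(-3)*(-3))*(-27) = -39*(4 - 9)*(-27) = -39*(-5)*(-27) = 195*(-27) = -5265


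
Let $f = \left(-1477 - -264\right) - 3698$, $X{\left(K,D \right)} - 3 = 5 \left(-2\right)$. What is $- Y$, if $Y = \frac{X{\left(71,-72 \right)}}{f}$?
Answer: $- \frac{7}{4911} \approx -0.0014254$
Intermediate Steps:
$X{\left(K,D \right)} = -7$ ($X{\left(K,D \right)} = 3 + 5 \left(-2\right) = 3 - 10 = -7$)
$f = -4911$ ($f = \left(-1477 + 264\right) - 3698 = -1213 - 3698 = -4911$)
$Y = \frac{7}{4911}$ ($Y = - \frac{7}{-4911} = \left(-7\right) \left(- \frac{1}{4911}\right) = \frac{7}{4911} \approx 0.0014254$)
$- Y = \left(-1\right) \frac{7}{4911} = - \frac{7}{4911}$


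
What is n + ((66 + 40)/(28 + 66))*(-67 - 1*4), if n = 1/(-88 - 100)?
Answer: -15053/188 ≈ -80.069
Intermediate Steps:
n = -1/188 (n = 1/(-188) = -1/188 ≈ -0.0053191)
n + ((66 + 40)/(28 + 66))*(-67 - 1*4) = -1/188 + ((66 + 40)/(28 + 66))*(-67 - 1*4) = -1/188 + (106/94)*(-67 - 4) = -1/188 + (106*(1/94))*(-71) = -1/188 + (53/47)*(-71) = -1/188 - 3763/47 = -15053/188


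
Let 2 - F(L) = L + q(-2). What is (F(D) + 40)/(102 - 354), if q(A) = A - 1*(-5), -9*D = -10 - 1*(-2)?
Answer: -49/324 ≈ -0.15123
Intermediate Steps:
D = 8/9 (D = -(-10 - 1*(-2))/9 = -(-10 + 2)/9 = -⅑*(-8) = 8/9 ≈ 0.88889)
q(A) = 5 + A (q(A) = A + 5 = 5 + A)
F(L) = -1 - L (F(L) = 2 - (L + (5 - 2)) = 2 - (L + 3) = 2 - (3 + L) = 2 + (-3 - L) = -1 - L)
(F(D) + 40)/(102 - 354) = ((-1 - 1*8/9) + 40)/(102 - 354) = ((-1 - 8/9) + 40)/(-252) = (-17/9 + 40)*(-1/252) = (343/9)*(-1/252) = -49/324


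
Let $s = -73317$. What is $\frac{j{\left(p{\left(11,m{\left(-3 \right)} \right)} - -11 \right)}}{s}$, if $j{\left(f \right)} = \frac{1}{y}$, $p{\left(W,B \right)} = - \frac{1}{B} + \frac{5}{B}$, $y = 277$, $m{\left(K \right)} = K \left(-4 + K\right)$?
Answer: $- \frac{1}{20308809} \approx -4.924 \cdot 10^{-8}$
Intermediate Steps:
$p{\left(W,B \right)} = \frac{4}{B}$
$j{\left(f \right)} = \frac{1}{277}$
$\frac{j{\left(p{\left(11,m{\left(-3 \right)} \right)} - -11 \right)}}{s} = \frac{1}{277 \left(-73317\right)} = \frac{1}{277} \left(- \frac{1}{73317}\right) = - \frac{1}{20308809}$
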